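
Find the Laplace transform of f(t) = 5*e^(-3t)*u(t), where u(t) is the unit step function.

Standard Laplace transform pair:
e^(-at)*u(t) <-> 1/(s+a)
With a = 3: L{5*e^(-3t)*u(t)} = 5/(s+3), ROC: Re(s) > -3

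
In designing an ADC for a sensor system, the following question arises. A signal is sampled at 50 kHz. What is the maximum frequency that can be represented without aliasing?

The maximum frequency that can be represented without aliasing
is the Nyquist frequency: f_max = f_s / 2 = 50 kHz / 2 = 25 kHz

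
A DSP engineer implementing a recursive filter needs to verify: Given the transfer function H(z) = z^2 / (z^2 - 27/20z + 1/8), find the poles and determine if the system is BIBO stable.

Poles are roots of the denominator: z^2 - 27/20z + 1/8 = 0.
Quadratic formula: z = [-(-27/20) +/- sqrt((-27/20)^2 - 4*(1/8))] / 2
Discriminant = 729/400 - 1/2 = 529/400; sqrt = 23/20.
z = (27/20 +/- 23/20) / 2 => z = 5/4 or z = 1/10.
|p1| = 5/4, |p2| = 1/10.
For BIBO stability, all poles must lie inside the unit circle (|p| < 1).
System is UNSTABLE since at least one |p| >= 1.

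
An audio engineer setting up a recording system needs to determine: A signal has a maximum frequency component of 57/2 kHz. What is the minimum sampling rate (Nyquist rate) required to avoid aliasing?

By the Nyquist-Shannon sampling theorem,
the minimum sampling rate (Nyquist rate) must be at least 2 * f_max.
Nyquist rate = 2 * 57/2 kHz = 57 kHz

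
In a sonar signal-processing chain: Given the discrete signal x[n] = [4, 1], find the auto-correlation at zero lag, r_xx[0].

The auto-correlation at zero lag r_xx[0] equals the signal energy.
r_xx[0] = sum of x[n]^2 = 4^2 + 1^2
= 16 + 1 = 17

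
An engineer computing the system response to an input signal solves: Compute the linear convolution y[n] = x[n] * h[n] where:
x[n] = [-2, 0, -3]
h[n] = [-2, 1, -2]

y[n] = sum_k x[k]*h[n-k]. Output length = len(x) + len(h) - 1 = 3 + 3 - 1 = 5.
y[0] = -2*-2 = 4
y[1] = 0*-2 + -2*1 = -2
y[2] = -3*-2 + 0*1 + -2*-2 = 10
y[3] = -3*1 + 0*-2 = -3
y[4] = -3*-2 = 6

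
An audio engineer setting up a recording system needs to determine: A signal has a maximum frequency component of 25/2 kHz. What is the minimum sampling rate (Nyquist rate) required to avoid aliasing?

By the Nyquist-Shannon sampling theorem,
the minimum sampling rate (Nyquist rate) must be at least 2 * f_max.
Nyquist rate = 2 * 25/2 kHz = 25 kHz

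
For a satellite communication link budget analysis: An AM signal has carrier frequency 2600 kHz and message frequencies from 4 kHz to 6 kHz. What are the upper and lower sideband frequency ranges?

Upper sideband (USB) = fc + [fm_low, fm_high] = 2600 + [4, 6] = [2604, 2606] kHz
Lower sideband (LSB) = fc - [fm_high, fm_low] = 2600 - [6, 4] = [2594, 2596] kHz
Total occupied spectrum: 2594 kHz to 2606 kHz (plus carrier at 2600 kHz)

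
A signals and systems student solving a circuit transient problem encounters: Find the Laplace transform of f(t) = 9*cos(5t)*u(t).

Standard pair: cos(wt)*u(t) <-> s/(s^2+w^2)
With w = 5: L{9*cos(5t)*u(t)} = 9s/(s^2+25)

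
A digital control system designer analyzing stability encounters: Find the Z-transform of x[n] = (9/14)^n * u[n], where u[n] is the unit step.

The Z-transform of a^n * u[n] is z/(z-a) for |z| > |a|.
Here a = 9/14, so X(z) = z/(z - (9/14)) = 14z/(14z - 9)
ROC: |z| > 9/14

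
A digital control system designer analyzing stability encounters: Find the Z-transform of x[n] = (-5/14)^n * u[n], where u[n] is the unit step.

The Z-transform of a^n * u[n] is z/(z-a) for |z| > |a|.
Here a = -5/14, so X(z) = z/(z - (-5/14)) = 14z/(14z + 5)
ROC: |z| > 5/14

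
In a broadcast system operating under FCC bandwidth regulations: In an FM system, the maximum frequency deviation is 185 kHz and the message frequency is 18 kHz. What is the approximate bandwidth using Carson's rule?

Carson's rule: BW = 2*(delta_f + f_m)
= 2*(185 + 18) kHz = 406 kHz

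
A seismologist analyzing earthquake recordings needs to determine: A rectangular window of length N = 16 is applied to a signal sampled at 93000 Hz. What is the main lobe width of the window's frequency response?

For a rectangular window of length N,
the main lobe width in frequency is 2*f_s/N.
= 2*93000/16 = 11625 Hz
This determines the minimum frequency separation for resolving two sinusoids.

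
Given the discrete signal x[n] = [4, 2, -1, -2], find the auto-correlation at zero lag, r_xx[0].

The auto-correlation at zero lag r_xx[0] equals the signal energy.
r_xx[0] = sum of x[n]^2 = 4^2 + 2^2 + (-1)^2 + (-2)^2
= 16 + 4 + 1 + 4 = 25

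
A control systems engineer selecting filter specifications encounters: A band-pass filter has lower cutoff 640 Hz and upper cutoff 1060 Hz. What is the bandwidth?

Bandwidth = f_high - f_low
= 1060 Hz - 640 Hz = 420 Hz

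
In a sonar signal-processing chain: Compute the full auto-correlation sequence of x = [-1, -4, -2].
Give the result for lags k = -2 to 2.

r_xx[k] = sum_m x[m]*x[m+k], indexed from 0, for k = -2 to 2:
  r_xx[-2] = x[2]*x[0] = 2
  r_xx[-1] = x[1]*x[0] + x[2]*x[1] = 12
  r_xx[0] = x[0]*x[0] + x[1]*x[1] + x[2]*x[2] = 21
  r_xx[1] = x[0]*x[1] + x[1]*x[2] = 12
  r_xx[2] = x[0]*x[2] = 2
r_xx = [2, 12, 21, 12, 2]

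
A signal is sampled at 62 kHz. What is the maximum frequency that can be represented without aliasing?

The maximum frequency that can be represented without aliasing
is the Nyquist frequency: f_max = f_s / 2 = 62 kHz / 2 = 31 kHz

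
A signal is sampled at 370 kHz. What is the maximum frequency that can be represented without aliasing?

The maximum frequency that can be represented without aliasing
is the Nyquist frequency: f_max = f_s / 2 = 370 kHz / 2 = 185 kHz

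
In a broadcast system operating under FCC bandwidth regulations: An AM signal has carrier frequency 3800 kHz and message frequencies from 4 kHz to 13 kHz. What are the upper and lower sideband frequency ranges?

Upper sideband (USB) = fc + [fm_low, fm_high] = 3800 + [4, 13] = [3804, 3813] kHz
Lower sideband (LSB) = fc - [fm_high, fm_low] = 3800 - [13, 4] = [3787, 3796] kHz
Total occupied spectrum: 3787 kHz to 3813 kHz (plus carrier at 3800 kHz)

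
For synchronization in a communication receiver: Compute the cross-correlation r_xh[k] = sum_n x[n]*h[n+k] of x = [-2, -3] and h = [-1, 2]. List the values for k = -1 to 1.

Both sequences indexed from 0 and zero outside their support.
Lags with overlap: k = -1 to 1.
  r_xh[-1] = x[1]*h[0] = 3
  r_xh[0] = x[0]*h[0] + x[1]*h[1] = -4
  r_xh[1] = x[0]*h[1] = -4
r_xh = [3, -4, -4] (for k = -1, ..., 1)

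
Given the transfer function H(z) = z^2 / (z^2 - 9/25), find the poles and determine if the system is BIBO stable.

Poles are roots of the denominator: z^2 - 9/25 = 0.
Quadratic formula: z = [-(0) +/- sqrt((0)^2 - 4*(-9/25))] / 2
Discriminant = 0 + 36/25 = 36/25; sqrt = 6/5.
z = (0 +/- 6/5) / 2 => z = 3/5 or z = -3/5.
|p1| = 3/5, |p2| = 3/5.
For BIBO stability, all poles must lie inside the unit circle (|p| < 1).
System is STABLE since both |p| < 1.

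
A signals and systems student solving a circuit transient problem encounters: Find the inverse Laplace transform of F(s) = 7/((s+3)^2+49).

Standard pair: w/((s+a)^2+w^2) <-> e^(-at)*sin(wt)*u(t)
With a=3, w=7: f(t) = e^(-3t)*sin(7t)*u(t)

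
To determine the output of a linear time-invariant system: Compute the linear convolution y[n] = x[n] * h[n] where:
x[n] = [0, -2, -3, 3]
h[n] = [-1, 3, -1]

y[n] = sum_k x[k]*h[n-k]. Output length = len(x) + len(h) - 1 = 4 + 3 - 1 = 6.
y[0] = 0*-1 = 0
y[1] = -2*-1 + 0*3 = 2
y[2] = -3*-1 + -2*3 + 0*-1 = -3
y[3] = 3*-1 + -3*3 + -2*-1 = -10
y[4] = 3*3 + -3*-1 = 12
y[5] = 3*-1 = -3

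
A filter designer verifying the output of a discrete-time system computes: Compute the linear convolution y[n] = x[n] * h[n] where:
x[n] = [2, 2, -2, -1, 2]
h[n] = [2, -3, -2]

y[n] = sum_k x[k]*h[n-k]. Output length = len(x) + len(h) - 1 = 5 + 3 - 1 = 7.
y[0] = 2*2 = 4
y[1] = 2*2 + 2*-3 = -2
y[2] = -2*2 + 2*-3 + 2*-2 = -14
y[3] = -1*2 + -2*-3 + 2*-2 = 0
y[4] = 2*2 + -1*-3 + -2*-2 = 11
y[5] = 2*-3 + -1*-2 = -4
y[6] = 2*-2 = -4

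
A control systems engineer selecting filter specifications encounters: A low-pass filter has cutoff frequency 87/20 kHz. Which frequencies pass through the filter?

A low-pass filter passes all frequencies below the cutoff frequency 87/20 kHz and attenuates higher frequencies.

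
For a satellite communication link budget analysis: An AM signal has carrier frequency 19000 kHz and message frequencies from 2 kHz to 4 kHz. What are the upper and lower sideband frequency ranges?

Upper sideband (USB) = fc + [fm_low, fm_high] = 19000 + [2, 4] = [19002, 19004] kHz
Lower sideband (LSB) = fc - [fm_high, fm_low] = 19000 - [4, 2] = [18996, 18998] kHz
Total occupied spectrum: 18996 kHz to 19004 kHz (plus carrier at 19000 kHz)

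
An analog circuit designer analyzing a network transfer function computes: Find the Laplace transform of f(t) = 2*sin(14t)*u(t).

Standard pair: sin(wt)*u(t) <-> w/(s^2+w^2)
With w = 14: L{2*sin(14t)*u(t)} = 28/(s^2+196)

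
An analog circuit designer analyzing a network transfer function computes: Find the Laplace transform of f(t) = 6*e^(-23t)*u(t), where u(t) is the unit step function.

Standard Laplace transform pair:
e^(-at)*u(t) <-> 1/(s+a)
With a = 23: L{6*e^(-23t)*u(t)} = 6/(s+23), ROC: Re(s) > -23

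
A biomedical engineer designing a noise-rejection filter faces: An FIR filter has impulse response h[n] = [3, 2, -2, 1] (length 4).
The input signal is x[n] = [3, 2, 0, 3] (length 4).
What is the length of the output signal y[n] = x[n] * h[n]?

For linear convolution, the output length is:
len(y) = len(x) + len(h) - 1 = 4 + 4 - 1 = 7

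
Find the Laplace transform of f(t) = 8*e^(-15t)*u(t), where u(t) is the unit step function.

Standard Laplace transform pair:
e^(-at)*u(t) <-> 1/(s+a)
With a = 15: L{8*e^(-15t)*u(t)} = 8/(s+15), ROC: Re(s) > -15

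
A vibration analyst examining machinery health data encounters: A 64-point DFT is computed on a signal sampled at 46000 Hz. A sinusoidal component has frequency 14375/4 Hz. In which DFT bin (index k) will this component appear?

DFT frequency resolution = f_s/N = 46000/64 = 2875/4 Hz
Bin index k = f_signal / resolution = 14375/4 / 2875/4 = 5
The signal frequency 14375/4 Hz falls in DFT bin k = 5.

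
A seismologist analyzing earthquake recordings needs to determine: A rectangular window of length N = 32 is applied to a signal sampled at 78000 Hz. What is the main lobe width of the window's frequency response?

For a rectangular window of length N,
the main lobe width in frequency is 2*f_s/N.
= 2*78000/32 = 4875 Hz
This determines the minimum frequency separation for resolving two sinusoids.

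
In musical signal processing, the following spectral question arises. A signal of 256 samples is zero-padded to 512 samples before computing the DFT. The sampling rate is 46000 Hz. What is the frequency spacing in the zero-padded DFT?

Original DFT: N = 256, resolution = f_s/N = 46000/256 = 2875/16 Hz
Zero-padded DFT: N = 512, resolution = f_s/N = 46000/512 = 2875/32 Hz
Zero-padding interpolates the spectrum (finer frequency grid)
but does NOT improve the true spectral resolution (ability to resolve close frequencies).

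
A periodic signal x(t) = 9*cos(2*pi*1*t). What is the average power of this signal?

Average power of A*cos(wt) is A^2/2.
P = 9^2 / 2 = 81/2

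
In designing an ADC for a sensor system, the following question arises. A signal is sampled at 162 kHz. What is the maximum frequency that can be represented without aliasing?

The maximum frequency that can be represented without aliasing
is the Nyquist frequency: f_max = f_s / 2 = 162 kHz / 2 = 81 kHz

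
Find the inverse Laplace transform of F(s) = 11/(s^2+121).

Standard pair: w/(s^2+w^2) <-> sin(wt)*u(t)
Recognize w^2 = 121, so w = 11; numerator 11 = 1*11.
f(t) = sin(11t)*u(t)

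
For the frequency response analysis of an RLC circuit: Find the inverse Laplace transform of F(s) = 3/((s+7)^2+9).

Standard pair: w/((s+a)^2+w^2) <-> e^(-at)*sin(wt)*u(t)
With a=7, w=3: f(t) = e^(-7t)*sin(3t)*u(t)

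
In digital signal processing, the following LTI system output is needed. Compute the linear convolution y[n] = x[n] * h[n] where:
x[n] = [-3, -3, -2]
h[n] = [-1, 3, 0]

y[n] = sum_k x[k]*h[n-k]. Output length = len(x) + len(h) - 1 = 3 + 3 - 1 = 5.
y[0] = -3*-1 = 3
y[1] = -3*-1 + -3*3 = -6
y[2] = -2*-1 + -3*3 + -3*0 = -7
y[3] = -2*3 + -3*0 = -6
y[4] = -2*0 = 0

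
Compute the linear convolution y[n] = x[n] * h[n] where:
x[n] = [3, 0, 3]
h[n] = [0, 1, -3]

y[n] = sum_k x[k]*h[n-k]. Output length = len(x) + len(h) - 1 = 3 + 3 - 1 = 5.
y[0] = 3*0 = 0
y[1] = 0*0 + 3*1 = 3
y[2] = 3*0 + 0*1 + 3*-3 = -9
y[3] = 3*1 + 0*-3 = 3
y[4] = 3*-3 = -9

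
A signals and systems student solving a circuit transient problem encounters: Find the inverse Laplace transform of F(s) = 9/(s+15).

Standard pair: k/(s+a) <-> k*e^(-at)*u(t)
With k=9, a=15: f(t) = 9*e^(-15t)*u(t)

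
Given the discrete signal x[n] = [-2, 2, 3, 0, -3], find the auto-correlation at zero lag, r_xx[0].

The auto-correlation at zero lag r_xx[0] equals the signal energy.
r_xx[0] = sum of x[n]^2 = (-2)^2 + 2^2 + 3^2 + 0^2 + (-3)^2
= 4 + 4 + 9 + 0 + 9 = 26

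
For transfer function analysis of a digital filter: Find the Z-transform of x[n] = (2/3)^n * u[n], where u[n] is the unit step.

The Z-transform of a^n * u[n] is z/(z-a) for |z| > |a|.
Here a = 2/3, so X(z) = z/(z - (2/3)) = 3z/(3z - 2)
ROC: |z| > 2/3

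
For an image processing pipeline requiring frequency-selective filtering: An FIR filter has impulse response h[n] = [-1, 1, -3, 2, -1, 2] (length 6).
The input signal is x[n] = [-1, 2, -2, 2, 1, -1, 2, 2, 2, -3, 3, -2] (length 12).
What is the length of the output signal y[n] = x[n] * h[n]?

For linear convolution, the output length is:
len(y) = len(x) + len(h) - 1 = 12 + 6 - 1 = 17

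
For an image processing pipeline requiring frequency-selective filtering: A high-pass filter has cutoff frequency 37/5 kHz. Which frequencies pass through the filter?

A high-pass filter passes all frequencies above the cutoff frequency 37/5 kHz and attenuates lower frequencies.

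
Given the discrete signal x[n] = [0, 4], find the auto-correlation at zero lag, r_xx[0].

The auto-correlation at zero lag r_xx[0] equals the signal energy.
r_xx[0] = sum of x[n]^2 = 0^2 + 4^2
= 0 + 16 = 16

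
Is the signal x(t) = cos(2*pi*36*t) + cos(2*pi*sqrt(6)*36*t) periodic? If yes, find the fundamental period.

f1 = 36 Hz, f2 = 36*sqrt(6) Hz
Ratio f2/f1 = sqrt(6), which is irrational.
Since the frequency ratio is irrational, no common period exists.
The signal is not periodic.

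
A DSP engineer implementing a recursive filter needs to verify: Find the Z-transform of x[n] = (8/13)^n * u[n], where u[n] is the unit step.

The Z-transform of a^n * u[n] is z/(z-a) for |z| > |a|.
Here a = 8/13, so X(z) = z/(z - (8/13)) = 13z/(13z - 8)
ROC: |z| > 8/13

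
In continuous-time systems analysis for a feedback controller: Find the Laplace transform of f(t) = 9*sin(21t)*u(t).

Standard pair: sin(wt)*u(t) <-> w/(s^2+w^2)
With w = 21: L{9*sin(21t)*u(t)} = 189/(s^2+441)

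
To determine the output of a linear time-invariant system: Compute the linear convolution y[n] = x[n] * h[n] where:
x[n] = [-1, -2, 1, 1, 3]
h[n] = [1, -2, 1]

y[n] = sum_k x[k]*h[n-k]. Output length = len(x) + len(h) - 1 = 5 + 3 - 1 = 7.
y[0] = -1*1 = -1
y[1] = -2*1 + -1*-2 = 0
y[2] = 1*1 + -2*-2 + -1*1 = 4
y[3] = 1*1 + 1*-2 + -2*1 = -3
y[4] = 3*1 + 1*-2 + 1*1 = 2
y[5] = 3*-2 + 1*1 = -5
y[6] = 3*1 = 3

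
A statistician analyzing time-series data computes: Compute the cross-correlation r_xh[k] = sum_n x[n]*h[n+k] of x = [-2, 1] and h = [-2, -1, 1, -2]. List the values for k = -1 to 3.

Both sequences indexed from 0 and zero outside their support.
Lags with overlap: k = -1 to 3.
  r_xh[-1] = x[1]*h[0] = -2
  r_xh[0] = x[0]*h[0] + x[1]*h[1] = 3
  r_xh[1] = x[0]*h[1] + x[1]*h[2] = 3
  r_xh[2] = x[0]*h[2] + x[1]*h[3] = -4
  r_xh[3] = x[0]*h[3] = 4
r_xh = [-2, 3, 3, -4, 4] (for k = -1, ..., 3)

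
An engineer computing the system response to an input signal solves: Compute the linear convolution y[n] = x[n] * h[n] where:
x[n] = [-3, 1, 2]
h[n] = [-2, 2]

y[n] = sum_k x[k]*h[n-k]. Output length = len(x) + len(h) - 1 = 3 + 2 - 1 = 4.
y[0] = -3*-2 = 6
y[1] = 1*-2 + -3*2 = -8
y[2] = 2*-2 + 1*2 = -2
y[3] = 2*2 = 4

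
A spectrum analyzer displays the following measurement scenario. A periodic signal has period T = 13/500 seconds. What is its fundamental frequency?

The fundamental frequency is the reciprocal of the period.
f = 1/T = 1/(13/500) = 500/13 Hz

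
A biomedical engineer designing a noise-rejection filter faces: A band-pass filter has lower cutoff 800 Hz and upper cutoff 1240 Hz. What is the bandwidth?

Bandwidth = f_high - f_low
= 1240 Hz - 800 Hz = 440 Hz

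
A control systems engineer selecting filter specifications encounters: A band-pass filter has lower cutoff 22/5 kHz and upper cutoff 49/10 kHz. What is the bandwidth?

Bandwidth = f_high - f_low
= 49/10 kHz - 22/5 kHz = 1/2 kHz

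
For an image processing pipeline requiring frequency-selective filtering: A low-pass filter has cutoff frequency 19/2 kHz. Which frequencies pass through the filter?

A low-pass filter passes all frequencies below the cutoff frequency 19/2 kHz and attenuates higher frequencies.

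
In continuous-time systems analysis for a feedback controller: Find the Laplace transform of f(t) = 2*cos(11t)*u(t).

Standard pair: cos(wt)*u(t) <-> s/(s^2+w^2)
With w = 11: L{2*cos(11t)*u(t)} = 2s/(s^2+121)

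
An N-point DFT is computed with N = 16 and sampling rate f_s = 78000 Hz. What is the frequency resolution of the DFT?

DFT frequency resolution = f_s / N
= 78000 / 16 = 4875 Hz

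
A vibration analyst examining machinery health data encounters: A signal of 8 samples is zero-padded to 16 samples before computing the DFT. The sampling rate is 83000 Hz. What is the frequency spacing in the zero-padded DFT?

Original DFT: N = 8, resolution = f_s/N = 83000/8 = 10375 Hz
Zero-padded DFT: N = 16, resolution = f_s/N = 83000/16 = 10375/2 Hz
Zero-padding interpolates the spectrum (finer frequency grid)
but does NOT improve the true spectral resolution (ability to resolve close frequencies).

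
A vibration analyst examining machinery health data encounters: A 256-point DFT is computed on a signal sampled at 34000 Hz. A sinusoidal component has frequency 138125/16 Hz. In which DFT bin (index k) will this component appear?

DFT frequency resolution = f_s/N = 34000/256 = 2125/16 Hz
Bin index k = f_signal / resolution = 138125/16 / 2125/16 = 65
The signal frequency 138125/16 Hz falls in DFT bin k = 65.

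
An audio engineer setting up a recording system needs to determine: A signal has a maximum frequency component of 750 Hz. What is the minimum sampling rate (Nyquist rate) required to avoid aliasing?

By the Nyquist-Shannon sampling theorem,
the minimum sampling rate (Nyquist rate) must be at least 2 * f_max.
Nyquist rate = 2 * 750 Hz = 1500 Hz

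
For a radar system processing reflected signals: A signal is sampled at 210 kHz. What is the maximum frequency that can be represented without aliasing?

The maximum frequency that can be represented without aliasing
is the Nyquist frequency: f_max = f_s / 2 = 210 kHz / 2 = 105 kHz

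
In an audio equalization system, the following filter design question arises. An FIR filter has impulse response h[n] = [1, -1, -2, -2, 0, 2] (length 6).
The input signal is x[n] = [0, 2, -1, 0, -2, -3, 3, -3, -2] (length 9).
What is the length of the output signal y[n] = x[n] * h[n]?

For linear convolution, the output length is:
len(y) = len(x) + len(h) - 1 = 9 + 6 - 1 = 14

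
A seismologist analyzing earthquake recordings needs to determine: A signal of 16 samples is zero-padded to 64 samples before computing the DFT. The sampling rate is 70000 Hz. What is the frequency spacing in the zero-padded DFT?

Original DFT: N = 16, resolution = f_s/N = 70000/16 = 4375 Hz
Zero-padded DFT: N = 64, resolution = f_s/N = 70000/64 = 4375/4 Hz
Zero-padding interpolates the spectrum (finer frequency grid)
but does NOT improve the true spectral resolution (ability to resolve close frequencies).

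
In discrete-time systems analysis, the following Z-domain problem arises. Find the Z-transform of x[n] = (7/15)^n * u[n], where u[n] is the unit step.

The Z-transform of a^n * u[n] is z/(z-a) for |z| > |a|.
Here a = 7/15, so X(z) = z/(z - (7/15)) = 15z/(15z - 7)
ROC: |z| > 7/15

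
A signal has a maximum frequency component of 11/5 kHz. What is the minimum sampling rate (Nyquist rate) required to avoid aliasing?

By the Nyquist-Shannon sampling theorem,
the minimum sampling rate (Nyquist rate) must be at least 2 * f_max.
Nyquist rate = 2 * 11/5 kHz = 22/5 kHz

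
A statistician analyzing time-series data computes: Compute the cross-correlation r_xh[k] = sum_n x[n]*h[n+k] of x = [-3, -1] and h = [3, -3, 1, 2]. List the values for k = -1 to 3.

Both sequences indexed from 0 and zero outside their support.
Lags with overlap: k = -1 to 3.
  r_xh[-1] = x[1]*h[0] = -3
  r_xh[0] = x[0]*h[0] + x[1]*h[1] = -6
  r_xh[1] = x[0]*h[1] + x[1]*h[2] = 8
  r_xh[2] = x[0]*h[2] + x[1]*h[3] = -5
  r_xh[3] = x[0]*h[3] = -6
r_xh = [-3, -6, 8, -5, -6] (for k = -1, ..., 3)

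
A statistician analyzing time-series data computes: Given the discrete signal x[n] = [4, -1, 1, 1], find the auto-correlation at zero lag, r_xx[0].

The auto-correlation at zero lag r_xx[0] equals the signal energy.
r_xx[0] = sum of x[n]^2 = 4^2 + (-1)^2 + 1^2 + 1^2
= 16 + 1 + 1 + 1 = 19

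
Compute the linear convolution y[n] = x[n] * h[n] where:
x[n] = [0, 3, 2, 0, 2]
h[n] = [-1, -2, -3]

y[n] = sum_k x[k]*h[n-k]. Output length = len(x) + len(h) - 1 = 5 + 3 - 1 = 7.
y[0] = 0*-1 = 0
y[1] = 3*-1 + 0*-2 = -3
y[2] = 2*-1 + 3*-2 + 0*-3 = -8
y[3] = 0*-1 + 2*-2 + 3*-3 = -13
y[4] = 2*-1 + 0*-2 + 2*-3 = -8
y[5] = 2*-2 + 0*-3 = -4
y[6] = 2*-3 = -6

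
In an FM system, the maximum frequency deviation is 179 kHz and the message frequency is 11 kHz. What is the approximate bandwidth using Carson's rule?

Carson's rule: BW = 2*(delta_f + f_m)
= 2*(179 + 11) kHz = 380 kHz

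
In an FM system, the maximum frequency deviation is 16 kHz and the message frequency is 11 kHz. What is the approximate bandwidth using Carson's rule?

Carson's rule: BW = 2*(delta_f + f_m)
= 2*(16 + 11) kHz = 54 kHz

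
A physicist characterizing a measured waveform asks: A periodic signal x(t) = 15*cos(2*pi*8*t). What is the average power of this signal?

Average power of A*cos(wt) is A^2/2.
P = 15^2 / 2 = 225/2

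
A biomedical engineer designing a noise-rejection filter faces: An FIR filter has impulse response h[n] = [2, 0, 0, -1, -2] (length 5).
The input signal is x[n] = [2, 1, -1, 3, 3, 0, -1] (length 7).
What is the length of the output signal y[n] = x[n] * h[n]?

For linear convolution, the output length is:
len(y) = len(x) + len(h) - 1 = 7 + 5 - 1 = 11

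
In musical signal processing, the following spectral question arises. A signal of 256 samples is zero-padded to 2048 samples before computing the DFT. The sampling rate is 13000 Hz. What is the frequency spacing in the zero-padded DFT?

Original DFT: N = 256, resolution = f_s/N = 13000/256 = 1625/32 Hz
Zero-padded DFT: N = 2048, resolution = f_s/N = 13000/2048 = 1625/256 Hz
Zero-padding interpolates the spectrum (finer frequency grid)
but does NOT improve the true spectral resolution (ability to resolve close frequencies).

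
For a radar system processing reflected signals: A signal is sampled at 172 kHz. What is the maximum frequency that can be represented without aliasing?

The maximum frequency that can be represented without aliasing
is the Nyquist frequency: f_max = f_s / 2 = 172 kHz / 2 = 86 kHz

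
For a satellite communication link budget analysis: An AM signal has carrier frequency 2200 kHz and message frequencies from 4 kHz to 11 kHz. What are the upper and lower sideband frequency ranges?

Upper sideband (USB) = fc + [fm_low, fm_high] = 2200 + [4, 11] = [2204, 2211] kHz
Lower sideband (LSB) = fc - [fm_high, fm_low] = 2200 - [11, 4] = [2189, 2196] kHz
Total occupied spectrum: 2189 kHz to 2211 kHz (plus carrier at 2200 kHz)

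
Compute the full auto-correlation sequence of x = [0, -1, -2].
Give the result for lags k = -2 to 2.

r_xx[k] = sum_m x[m]*x[m+k], indexed from 0, for k = -2 to 2:
  r_xx[-2] = x[2]*x[0] = 0
  r_xx[-1] = x[1]*x[0] + x[2]*x[1] = 2
  r_xx[0] = x[0]*x[0] + x[1]*x[1] + x[2]*x[2] = 5
  r_xx[1] = x[0]*x[1] + x[1]*x[2] = 2
  r_xx[2] = x[0]*x[2] = 0
r_xx = [0, 2, 5, 2, 0]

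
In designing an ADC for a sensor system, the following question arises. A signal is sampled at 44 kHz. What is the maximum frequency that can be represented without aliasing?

The maximum frequency that can be represented without aliasing
is the Nyquist frequency: f_max = f_s / 2 = 44 kHz / 2 = 22 kHz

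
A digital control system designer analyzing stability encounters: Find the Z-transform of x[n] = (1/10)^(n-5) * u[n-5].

Time-shifting property: if X(z) = Z{x[n]}, then Z{x[n-d]} = z^(-d) * X(z)
X(z) = z/(z - 1/10) for x[n] = (1/10)^n * u[n]
Z{x[n-5]} = z^(-5) * z/(z - 1/10) = z^(-4)/(z - 1/10)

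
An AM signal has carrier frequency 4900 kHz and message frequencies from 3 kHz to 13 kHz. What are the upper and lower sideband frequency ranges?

Upper sideband (USB) = fc + [fm_low, fm_high] = 4900 + [3, 13] = [4903, 4913] kHz
Lower sideband (LSB) = fc - [fm_high, fm_low] = 4900 - [13, 3] = [4887, 4897] kHz
Total occupied spectrum: 4887 kHz to 4913 kHz (plus carrier at 4900 kHz)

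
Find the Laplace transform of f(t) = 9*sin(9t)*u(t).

Standard pair: sin(wt)*u(t) <-> w/(s^2+w^2)
With w = 9: L{9*sin(9t)*u(t)} = 81/(s^2+81)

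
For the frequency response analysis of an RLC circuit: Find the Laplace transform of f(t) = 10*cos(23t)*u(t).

Standard pair: cos(wt)*u(t) <-> s/(s^2+w^2)
With w = 23: L{10*cos(23t)*u(t)} = 10s/(s^2+529)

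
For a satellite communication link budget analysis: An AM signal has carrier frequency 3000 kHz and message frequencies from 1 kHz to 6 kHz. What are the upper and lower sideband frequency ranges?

Upper sideband (USB) = fc + [fm_low, fm_high] = 3000 + [1, 6] = [3001, 3006] kHz
Lower sideband (LSB) = fc - [fm_high, fm_low] = 3000 - [6, 1] = [2994, 2999] kHz
Total occupied spectrum: 2994 kHz to 3006 kHz (plus carrier at 3000 kHz)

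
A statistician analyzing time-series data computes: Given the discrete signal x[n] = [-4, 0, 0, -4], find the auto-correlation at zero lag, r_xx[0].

The auto-correlation at zero lag r_xx[0] equals the signal energy.
r_xx[0] = sum of x[n]^2 = (-4)^2 + 0^2 + 0^2 + (-4)^2
= 16 + 0 + 0 + 16 = 32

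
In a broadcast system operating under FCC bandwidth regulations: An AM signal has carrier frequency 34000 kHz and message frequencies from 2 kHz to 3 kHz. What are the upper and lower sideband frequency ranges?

Upper sideband (USB) = fc + [fm_low, fm_high] = 34000 + [2, 3] = [34002, 34003] kHz
Lower sideband (LSB) = fc - [fm_high, fm_low] = 34000 - [3, 2] = [33997, 33998] kHz
Total occupied spectrum: 33997 kHz to 34003 kHz (plus carrier at 34000 kHz)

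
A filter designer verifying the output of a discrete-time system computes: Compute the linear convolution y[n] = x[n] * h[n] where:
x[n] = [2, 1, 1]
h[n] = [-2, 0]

y[n] = sum_k x[k]*h[n-k]. Output length = len(x) + len(h) - 1 = 3 + 2 - 1 = 4.
y[0] = 2*-2 = -4
y[1] = 1*-2 + 2*0 = -2
y[2] = 1*-2 + 1*0 = -2
y[3] = 1*0 = 0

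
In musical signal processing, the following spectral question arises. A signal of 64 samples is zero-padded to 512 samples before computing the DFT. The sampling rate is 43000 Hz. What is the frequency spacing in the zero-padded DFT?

Original DFT: N = 64, resolution = f_s/N = 43000/64 = 5375/8 Hz
Zero-padded DFT: N = 512, resolution = f_s/N = 43000/512 = 5375/64 Hz
Zero-padding interpolates the spectrum (finer frequency grid)
but does NOT improve the true spectral resolution (ability to resolve close frequencies).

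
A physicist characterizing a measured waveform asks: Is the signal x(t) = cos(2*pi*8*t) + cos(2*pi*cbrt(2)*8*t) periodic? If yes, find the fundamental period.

f1 = 8 Hz, f2 = 8*cbrt(2) Hz
Ratio f2/f1 = cbrt(2), which is irrational.
Since the frequency ratio is irrational, no common period exists.
The signal is not periodic.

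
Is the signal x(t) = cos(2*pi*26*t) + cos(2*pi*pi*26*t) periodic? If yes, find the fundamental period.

f1 = 26 Hz, f2 = 26*pi Hz
Ratio f2/f1 = pi, which is irrational.
Since the frequency ratio is irrational, no common period exists.
The signal is not periodic.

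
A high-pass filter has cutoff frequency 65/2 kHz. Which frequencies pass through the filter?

A high-pass filter passes all frequencies above the cutoff frequency 65/2 kHz and attenuates lower frequencies.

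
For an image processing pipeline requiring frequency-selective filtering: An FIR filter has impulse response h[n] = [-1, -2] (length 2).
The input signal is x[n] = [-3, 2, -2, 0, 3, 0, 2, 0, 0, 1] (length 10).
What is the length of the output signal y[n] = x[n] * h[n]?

For linear convolution, the output length is:
len(y) = len(x) + len(h) - 1 = 10 + 2 - 1 = 11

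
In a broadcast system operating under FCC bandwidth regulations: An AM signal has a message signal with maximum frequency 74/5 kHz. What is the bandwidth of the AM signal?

In AM (double-sideband), the bandwidth is twice the message frequency.
BW = 2 * f_m = 2 * 74/5 kHz = 148/5 kHz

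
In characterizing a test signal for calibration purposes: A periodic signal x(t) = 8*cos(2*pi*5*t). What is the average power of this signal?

Average power of A*cos(wt) is A^2/2.
P = 8^2 / 2 = 64/2 = 32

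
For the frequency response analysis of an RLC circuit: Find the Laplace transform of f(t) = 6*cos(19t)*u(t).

Standard pair: cos(wt)*u(t) <-> s/(s^2+w^2)
With w = 19: L{6*cos(19t)*u(t)} = 6s/(s^2+361)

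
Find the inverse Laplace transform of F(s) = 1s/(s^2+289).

Standard pair: s/(s^2+w^2) <-> cos(wt)*u(t)
With k=1, w=17: f(t) = cos(17t)*u(t)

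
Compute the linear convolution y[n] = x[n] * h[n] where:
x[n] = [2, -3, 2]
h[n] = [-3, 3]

y[n] = sum_k x[k]*h[n-k]. Output length = len(x) + len(h) - 1 = 3 + 2 - 1 = 4.
y[0] = 2*-3 = -6
y[1] = -3*-3 + 2*3 = 15
y[2] = 2*-3 + -3*3 = -15
y[3] = 2*3 = 6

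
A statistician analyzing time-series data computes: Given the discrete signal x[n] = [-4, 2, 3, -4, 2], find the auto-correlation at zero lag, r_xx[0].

The auto-correlation at zero lag r_xx[0] equals the signal energy.
r_xx[0] = sum of x[n]^2 = (-4)^2 + 2^2 + 3^2 + (-4)^2 + 2^2
= 16 + 4 + 9 + 16 + 4 = 49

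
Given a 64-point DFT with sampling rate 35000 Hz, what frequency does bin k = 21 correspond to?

The frequency of DFT bin k is: f_k = k * f_s / N
f_21 = 21 * 35000 / 64 = 91875/8 Hz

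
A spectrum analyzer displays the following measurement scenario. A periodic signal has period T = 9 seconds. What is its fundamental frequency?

The fundamental frequency is the reciprocal of the period.
f = 1/T = 1/(9) = 1/9 Hz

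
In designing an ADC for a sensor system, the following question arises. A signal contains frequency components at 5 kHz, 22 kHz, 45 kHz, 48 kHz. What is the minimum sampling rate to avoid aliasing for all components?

The highest frequency component is f_max = 48 kHz.
Nyquist rate = 2 * f_max = 2 * 48 kHz = 96 kHz.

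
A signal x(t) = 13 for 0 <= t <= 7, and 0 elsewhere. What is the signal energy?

Energy = integral of |x(t)|^2 dt over the signal duration
= 13^2 * 7 = 169 * 7 = 1183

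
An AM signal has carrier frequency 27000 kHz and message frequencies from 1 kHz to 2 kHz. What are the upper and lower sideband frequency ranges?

Upper sideband (USB) = fc + [fm_low, fm_high] = 27000 + [1, 2] = [27001, 27002] kHz
Lower sideband (LSB) = fc - [fm_high, fm_low] = 27000 - [2, 1] = [26998, 26999] kHz
Total occupied spectrum: 26998 kHz to 27002 kHz (plus carrier at 27000 kHz)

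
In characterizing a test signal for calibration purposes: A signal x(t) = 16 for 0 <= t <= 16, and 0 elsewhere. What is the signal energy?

Energy = integral of |x(t)|^2 dt over the signal duration
= 16^2 * 16 = 256 * 16 = 4096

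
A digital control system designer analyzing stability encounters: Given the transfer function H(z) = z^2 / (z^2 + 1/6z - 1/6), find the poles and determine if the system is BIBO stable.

Poles are roots of the denominator: z^2 + 1/6z - 1/6 = 0.
Quadratic formula: z = [-(1/6) +/- sqrt((1/6)^2 - 4*(-1/6))] / 2
Discriminant = 1/36 + 2/3 = 25/36; sqrt = 5/6.
z = (-1/6 +/- 5/6) / 2 => z = 1/3 or z = -1/2.
|p1| = 1/2, |p2| = 1/3.
For BIBO stability, all poles must lie inside the unit circle (|p| < 1).
System is STABLE since both |p| < 1.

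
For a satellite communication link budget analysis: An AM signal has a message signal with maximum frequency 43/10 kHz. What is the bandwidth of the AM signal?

In AM (double-sideband), the bandwidth is twice the message frequency.
BW = 2 * f_m = 2 * 43/10 kHz = 43/5 kHz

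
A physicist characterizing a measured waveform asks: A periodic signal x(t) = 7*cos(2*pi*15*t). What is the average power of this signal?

Average power of A*cos(wt) is A^2/2.
P = 7^2 / 2 = 49/2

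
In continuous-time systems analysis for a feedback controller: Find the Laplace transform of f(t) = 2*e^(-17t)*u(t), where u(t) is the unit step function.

Standard Laplace transform pair:
e^(-at)*u(t) <-> 1/(s+a)
With a = 17: L{2*e^(-17t)*u(t)} = 2/(s+17), ROC: Re(s) > -17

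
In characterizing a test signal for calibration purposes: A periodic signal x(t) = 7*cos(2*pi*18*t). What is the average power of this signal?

Average power of A*cos(wt) is A^2/2.
P = 7^2 / 2 = 49/2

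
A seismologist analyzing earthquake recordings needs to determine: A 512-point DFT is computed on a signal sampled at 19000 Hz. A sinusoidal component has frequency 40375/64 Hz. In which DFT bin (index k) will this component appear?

DFT frequency resolution = f_s/N = 19000/512 = 2375/64 Hz
Bin index k = f_signal / resolution = 40375/64 / 2375/64 = 17
The signal frequency 40375/64 Hz falls in DFT bin k = 17.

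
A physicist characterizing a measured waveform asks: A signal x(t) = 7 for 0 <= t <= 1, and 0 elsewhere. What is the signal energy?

Energy = integral of |x(t)|^2 dt over the signal duration
= 7^2 * 1 = 49 * 1 = 49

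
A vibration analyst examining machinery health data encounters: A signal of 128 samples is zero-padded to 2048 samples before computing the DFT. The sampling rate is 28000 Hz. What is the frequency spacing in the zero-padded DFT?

Original DFT: N = 128, resolution = f_s/N = 28000/128 = 875/4 Hz
Zero-padded DFT: N = 2048, resolution = f_s/N = 28000/2048 = 875/64 Hz
Zero-padding interpolates the spectrum (finer frequency grid)
but does NOT improve the true spectral resolution (ability to resolve close frequencies).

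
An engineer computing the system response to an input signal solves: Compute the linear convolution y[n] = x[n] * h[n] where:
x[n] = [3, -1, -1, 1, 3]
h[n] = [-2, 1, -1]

y[n] = sum_k x[k]*h[n-k]. Output length = len(x) + len(h) - 1 = 5 + 3 - 1 = 7.
y[0] = 3*-2 = -6
y[1] = -1*-2 + 3*1 = 5
y[2] = -1*-2 + -1*1 + 3*-1 = -2
y[3] = 1*-2 + -1*1 + -1*-1 = -2
y[4] = 3*-2 + 1*1 + -1*-1 = -4
y[5] = 3*1 + 1*-1 = 2
y[6] = 3*-1 = -3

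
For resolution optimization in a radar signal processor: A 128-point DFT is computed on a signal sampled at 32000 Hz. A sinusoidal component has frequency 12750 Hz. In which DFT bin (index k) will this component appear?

DFT frequency resolution = f_s/N = 32000/128 = 250 Hz
Bin index k = f_signal / resolution = 12750 / 250 = 51
The signal frequency 12750 Hz falls in DFT bin k = 51.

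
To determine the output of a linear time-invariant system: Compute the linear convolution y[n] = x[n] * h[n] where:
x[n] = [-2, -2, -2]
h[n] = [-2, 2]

y[n] = sum_k x[k]*h[n-k]. Output length = len(x) + len(h) - 1 = 3 + 2 - 1 = 4.
y[0] = -2*-2 = 4
y[1] = -2*-2 + -2*2 = 0
y[2] = -2*-2 + -2*2 = 0
y[3] = -2*2 = -4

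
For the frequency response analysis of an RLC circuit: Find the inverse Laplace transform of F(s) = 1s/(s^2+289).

Standard pair: s/(s^2+w^2) <-> cos(wt)*u(t)
With k=1, w=17: f(t) = cos(17t)*u(t)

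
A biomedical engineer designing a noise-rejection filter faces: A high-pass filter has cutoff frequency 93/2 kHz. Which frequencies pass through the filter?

A high-pass filter passes all frequencies above the cutoff frequency 93/2 kHz and attenuates lower frequencies.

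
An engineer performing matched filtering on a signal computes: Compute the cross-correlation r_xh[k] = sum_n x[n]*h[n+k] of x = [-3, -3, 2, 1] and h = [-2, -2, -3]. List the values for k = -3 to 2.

Both sequences indexed from 0 and zero outside their support.
Lags with overlap: k = -3 to 2.
  r_xh[-3] = x[3]*h[0] = -2
  r_xh[-2] = x[2]*h[0] + x[3]*h[1] = -6
  r_xh[-1] = x[1]*h[0] + x[2]*h[1] + x[3]*h[2] = -1
  r_xh[0] = x[0]*h[0] + x[1]*h[1] + x[2]*h[2] = 6
  r_xh[1] = x[0]*h[1] + x[1]*h[2] = 15
  r_xh[2] = x[0]*h[2] = 9
r_xh = [-2, -6, -1, 6, 15, 9] (for k = -3, ..., 2)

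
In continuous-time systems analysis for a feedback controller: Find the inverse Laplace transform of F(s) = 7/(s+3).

Standard pair: k/(s+a) <-> k*e^(-at)*u(t)
With k=7, a=3: f(t) = 7*e^(-3t)*u(t)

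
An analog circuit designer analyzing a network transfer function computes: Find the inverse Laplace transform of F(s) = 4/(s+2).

Standard pair: k/(s+a) <-> k*e^(-at)*u(t)
With k=4, a=2: f(t) = 4*e^(-2t)*u(t)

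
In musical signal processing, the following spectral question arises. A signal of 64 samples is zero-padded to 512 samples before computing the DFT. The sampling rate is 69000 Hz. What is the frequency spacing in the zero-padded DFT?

Original DFT: N = 64, resolution = f_s/N = 69000/64 = 8625/8 Hz
Zero-padded DFT: N = 512, resolution = f_s/N = 69000/512 = 8625/64 Hz
Zero-padding interpolates the spectrum (finer frequency grid)
but does NOT improve the true spectral resolution (ability to resolve close frequencies).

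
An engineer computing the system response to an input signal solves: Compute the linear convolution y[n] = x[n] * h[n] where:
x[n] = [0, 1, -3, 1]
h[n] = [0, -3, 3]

y[n] = sum_k x[k]*h[n-k]. Output length = len(x) + len(h) - 1 = 4 + 3 - 1 = 6.
y[0] = 0*0 = 0
y[1] = 1*0 + 0*-3 = 0
y[2] = -3*0 + 1*-3 + 0*3 = -3
y[3] = 1*0 + -3*-3 + 1*3 = 12
y[4] = 1*-3 + -3*3 = -12
y[5] = 1*3 = 3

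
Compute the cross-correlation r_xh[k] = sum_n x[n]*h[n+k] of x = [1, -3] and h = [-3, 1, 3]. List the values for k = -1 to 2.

Both sequences indexed from 0 and zero outside their support.
Lags with overlap: k = -1 to 2.
  r_xh[-1] = x[1]*h[0] = 9
  r_xh[0] = x[0]*h[0] + x[1]*h[1] = -6
  r_xh[1] = x[0]*h[1] + x[1]*h[2] = -8
  r_xh[2] = x[0]*h[2] = 3
r_xh = [9, -6, -8, 3] (for k = -1, ..., 2)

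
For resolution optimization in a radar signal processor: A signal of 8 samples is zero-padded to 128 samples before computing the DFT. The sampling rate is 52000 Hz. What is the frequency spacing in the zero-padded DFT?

Original DFT: N = 8, resolution = f_s/N = 52000/8 = 6500 Hz
Zero-padded DFT: N = 128, resolution = f_s/N = 52000/128 = 1625/4 Hz
Zero-padding interpolates the spectrum (finer frequency grid)
but does NOT improve the true spectral resolution (ability to resolve close frequencies).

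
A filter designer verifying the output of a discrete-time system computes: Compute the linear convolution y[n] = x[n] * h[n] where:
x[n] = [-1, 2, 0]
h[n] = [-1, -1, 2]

y[n] = sum_k x[k]*h[n-k]. Output length = len(x) + len(h) - 1 = 3 + 3 - 1 = 5.
y[0] = -1*-1 = 1
y[1] = 2*-1 + -1*-1 = -1
y[2] = 0*-1 + 2*-1 + -1*2 = -4
y[3] = 0*-1 + 2*2 = 4
y[4] = 0*2 = 0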